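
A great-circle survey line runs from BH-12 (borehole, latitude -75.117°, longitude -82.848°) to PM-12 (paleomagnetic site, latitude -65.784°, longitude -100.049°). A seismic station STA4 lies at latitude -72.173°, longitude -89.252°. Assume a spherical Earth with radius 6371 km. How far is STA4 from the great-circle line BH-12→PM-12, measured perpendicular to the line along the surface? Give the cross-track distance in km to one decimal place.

36.3 km

δ₁₃ = central angle BH-12→STA4 = 0.060183 rad  (haversine)
θ₁₃ = bearing BH-12→STA4 = 325.408°,  θ₁₂ = bearing BH-12→PM-12 = 319.977°
dₓₜ = R·arcsin(sin δ₁₃ · sin(θ₁₃ − θ₁₂)) = 6371·arcsin(0.06015·sin(5.431°)) = 36.269 km
|dₓₜ| = 36.269 km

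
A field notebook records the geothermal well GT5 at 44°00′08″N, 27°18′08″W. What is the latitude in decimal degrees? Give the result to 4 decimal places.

44° + 0′/60 + 8″/3600 = 44 + 0.00000 + 0.00222 = 44.0022°

44.0022°N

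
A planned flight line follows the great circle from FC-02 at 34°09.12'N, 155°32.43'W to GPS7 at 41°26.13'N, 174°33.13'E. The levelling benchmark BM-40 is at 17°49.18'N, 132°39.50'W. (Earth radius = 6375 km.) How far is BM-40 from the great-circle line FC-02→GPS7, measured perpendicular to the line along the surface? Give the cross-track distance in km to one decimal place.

FC-02: φ = +34.15200°, λ = -155.54050°
GPS7: φ = +41.43550°, λ = +174.55217°
BM-40: φ = +17.81967°, λ = -132.65833°
δ₁₃ = central angle FC-02→BM-40 = 0.456393 rad  (haversine)
θ₁₃ = bearing FC-02→BM-40 = 122.864°,  θ₁₂ = bearing FC-02→GPS7 = 296.063°
dₓₜ = R·arcsin(sin δ₁₃ · sin(θ₁₃ − θ₁₂)) = 6375·arcsin(0.44071·sin(-173.199°)) = -332.838 km
|dₓₜ| = 332.838 km

332.8 km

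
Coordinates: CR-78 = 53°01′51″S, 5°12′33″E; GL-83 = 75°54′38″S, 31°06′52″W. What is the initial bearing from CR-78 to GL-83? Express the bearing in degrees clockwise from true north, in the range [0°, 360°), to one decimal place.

198.7°

CR-78: φ = -53.03083°, λ = +5.20917°
GL-83: φ = -75.91056°, λ = -31.11444°
Δλ = -36.3236°
y = sin Δλ · cos φ₂ = -0.144198
x = cos φ₁ sin φ₂ − sin φ₁ cos φ₂ cos Δλ = -0.426591
θ = atan2(y, x) = -161.3235° → 198.6765° (mod 360°)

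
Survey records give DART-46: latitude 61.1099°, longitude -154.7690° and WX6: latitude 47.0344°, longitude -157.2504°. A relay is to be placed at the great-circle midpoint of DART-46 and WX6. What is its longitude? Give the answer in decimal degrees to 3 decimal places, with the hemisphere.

156.221°W

Bx = cos φ₂ cos Δλ = 0.680920,  By = cos φ₂ sin Δλ = -0.029508
φₘ = atan2(sin φ₁ + sin φ₂, √((cos φ₁ + Bx)² + By²)) = 54.07835°
λₘ = λ₁ + atan2(By, cos φ₁ + Bx) = -156.22111°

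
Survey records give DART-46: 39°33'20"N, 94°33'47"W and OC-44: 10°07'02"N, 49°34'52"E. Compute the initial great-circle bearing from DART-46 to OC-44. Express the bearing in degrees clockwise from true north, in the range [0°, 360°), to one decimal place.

DART-46: φ = +39.55556°, λ = -94.56306°
OC-44: φ = +10.11722°, λ = +49.58111°
Δλ = 144.1442°
y = sin Δλ · cos φ₂ = 0.576640
x = cos φ₁ sin φ₂ − sin φ₁ cos φ₂ cos Δλ = 0.643555
θ = atan2(y, x) = 41.8611° → 41.8611° (mod 360°)

41.9°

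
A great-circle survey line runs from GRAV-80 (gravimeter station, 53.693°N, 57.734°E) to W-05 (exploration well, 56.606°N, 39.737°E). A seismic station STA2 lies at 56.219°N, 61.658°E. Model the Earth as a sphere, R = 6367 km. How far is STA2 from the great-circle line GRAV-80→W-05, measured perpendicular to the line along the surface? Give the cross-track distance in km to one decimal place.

δ₁₃ = central angle GRAV-80→STA2 = 0.059059 rad  (haversine)
θ₁₃ = bearing GRAV-80→STA2 = 40.139°,  θ₁₂ = bearing GRAV-80→W-05 = 293.096°
dₓₜ = R·arcsin(sin δ₁₃ · sin(θ₁₃ − θ₁₂)) = 6367·arcsin(0.05902·sin(-252.957°)) = 359.497 km
|dₓₜ| = 359.497 km

359.5 km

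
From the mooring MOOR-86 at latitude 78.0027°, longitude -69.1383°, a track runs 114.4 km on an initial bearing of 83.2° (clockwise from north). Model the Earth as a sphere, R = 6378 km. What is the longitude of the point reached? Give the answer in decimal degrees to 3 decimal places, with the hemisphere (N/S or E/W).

δ = d/R = 114.4/6378 = 0.017937 rad
φ₂ = arcsin(sin φ₁ cos δ + cos φ₁ sin δ cos θ)
   = arcsin(0.97816·0.99984 + 0.20787·0.01794·0.11840) = 78.08126°
λ₂ = λ₁ + atan2(sin θ sin δ cos φ₁, cos δ − sin φ₁ sin φ₂) = -64.19128°

64.191°W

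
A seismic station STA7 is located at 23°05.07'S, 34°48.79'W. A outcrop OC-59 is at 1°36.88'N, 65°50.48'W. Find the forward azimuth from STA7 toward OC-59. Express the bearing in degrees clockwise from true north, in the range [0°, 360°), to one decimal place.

305.1°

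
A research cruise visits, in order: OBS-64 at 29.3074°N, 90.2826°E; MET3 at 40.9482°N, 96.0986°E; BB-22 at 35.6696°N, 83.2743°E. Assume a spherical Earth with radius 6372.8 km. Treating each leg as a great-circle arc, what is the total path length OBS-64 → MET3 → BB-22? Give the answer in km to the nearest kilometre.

OBS-64→MET3: c = 0.219339 rad, d = 1397.80 km
MET3→BB-22: c = 0.198046 rad, d = 1262.10 km
Total = 1397.80 + 1262.10 = 2659.91 km

2660 km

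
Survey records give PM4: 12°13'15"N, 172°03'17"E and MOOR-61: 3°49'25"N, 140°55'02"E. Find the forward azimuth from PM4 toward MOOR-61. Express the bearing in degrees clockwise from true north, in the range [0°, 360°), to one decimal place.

257.4°

PM4: φ = +12.22083°, λ = +172.05472°
MOOR-61: φ = +3.82361°, λ = +140.91722°
Δλ = -31.1375°
y = sin Δλ · cos φ₂ = -0.515943
x = cos φ₁ sin φ₂ − sin φ₁ cos φ₂ cos Δλ = -0.115606
θ = atan2(y, x) = -102.6295° → 257.3705° (mod 360°)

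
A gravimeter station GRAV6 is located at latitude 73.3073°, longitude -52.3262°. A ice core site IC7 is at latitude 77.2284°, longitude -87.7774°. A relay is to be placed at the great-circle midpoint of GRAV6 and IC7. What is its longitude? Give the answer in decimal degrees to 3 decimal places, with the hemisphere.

67.669°W

Bx = cos φ₂ cos Δλ = 0.180082,  By = cos φ₂ sin Δλ = -0.128220
φₘ = atan2(sin φ₁ + sin φ₂, √((cos φ₁ + Bx)² + By²)) = 75.92717°
λₘ = λ₁ + atan2(By, cos φ₁ + Bx) = -67.66902°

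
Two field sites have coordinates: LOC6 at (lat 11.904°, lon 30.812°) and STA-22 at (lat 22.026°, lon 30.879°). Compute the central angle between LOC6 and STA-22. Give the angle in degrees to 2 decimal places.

10.12°

Δφ = 10.1220°,  Δλ = 0.0670°
a = sin²(Δφ/2) + cos φ₁ cos φ₂ sin²(Δλ/2) = 0.007782
c = 2·arcsin(√a) = 0.176666 rad = 10.1222°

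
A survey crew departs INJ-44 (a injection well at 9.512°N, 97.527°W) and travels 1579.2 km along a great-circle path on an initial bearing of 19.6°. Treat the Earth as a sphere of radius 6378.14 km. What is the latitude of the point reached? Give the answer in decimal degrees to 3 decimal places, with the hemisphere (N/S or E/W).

δ = d/R = 1579.2/6378.14 = 0.247596 rad
φ₂ = arcsin(sin φ₁ cos δ + cos φ₁ sin δ cos θ)
   = arcsin(0.16525·0.96950 + 0.98625·0.24507·0.94206) = 22.82476°
λ₂ = λ₁ + atan2(sin θ sin δ cos φ₁, cos δ − sin φ₁ sin φ₂) = -92.40972°

22.825°N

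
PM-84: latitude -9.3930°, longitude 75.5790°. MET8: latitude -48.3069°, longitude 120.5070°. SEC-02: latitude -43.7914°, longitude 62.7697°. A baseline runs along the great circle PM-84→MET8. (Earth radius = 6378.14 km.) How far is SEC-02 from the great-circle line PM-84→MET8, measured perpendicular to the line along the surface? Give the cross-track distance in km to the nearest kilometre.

3047 km

δ₁₃ = central angle PM-84→SEC-02 = 0.631055 rad  (haversine)
θ₁₃ = bearing PM-84→SEC-02 = 195.739°,  θ₁₂ = bearing PM-84→MET8 = 144.554°
dₓₜ = R·arcsin(sin δ₁₃ · sin(θ₁₃ − θ₁₂)) = 6378.14·arcsin(0.59000·sin(51.185°)) = 3046.663 km
|dₓₜ| = 3046.663 km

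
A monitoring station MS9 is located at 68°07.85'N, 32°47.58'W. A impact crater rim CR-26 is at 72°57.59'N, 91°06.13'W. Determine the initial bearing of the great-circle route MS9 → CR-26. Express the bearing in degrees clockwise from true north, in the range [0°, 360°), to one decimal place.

310.5°

MS9: φ = +68.13083°, λ = -32.79300°
CR-26: φ = +72.95983°, λ = -91.10217°
Δλ = -58.3092°
y = sin Δλ · cos φ₂ = -0.249348
x = cos φ₁ sin φ₂ − sin φ₁ cos φ₂ cos Δλ = 0.213269
θ = atan2(y, x) = -49.4594° → 310.5406° (mod 360°)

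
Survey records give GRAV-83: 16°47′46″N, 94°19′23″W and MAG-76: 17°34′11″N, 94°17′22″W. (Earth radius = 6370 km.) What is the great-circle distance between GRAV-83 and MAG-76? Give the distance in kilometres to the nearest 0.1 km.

GRAV-83: φ = +16.79611°, λ = -94.32306°
MAG-76: φ = +17.56972°, λ = -94.28944°
Δφ = 0.7736°,  Δλ = 0.0336°
a = sin²(Δφ/2) + cos φ₁ cos φ₂ sin²(Δλ/2) = 0.000046
c = 2·arcsin(√a) = 0.013514 rad = 0.7743°
d = R·c = 6370 × 0.013514 = 86.1 km

86.1 km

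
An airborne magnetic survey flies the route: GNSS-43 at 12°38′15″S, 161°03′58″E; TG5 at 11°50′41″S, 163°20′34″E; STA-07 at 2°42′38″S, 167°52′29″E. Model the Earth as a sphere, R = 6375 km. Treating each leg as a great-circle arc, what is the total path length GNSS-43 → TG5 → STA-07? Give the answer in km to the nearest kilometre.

1395 km

GNSS-43: φ = -12.63750°, λ = +161.06611°
TG5: φ = -11.84472°, λ = +163.34278°
STA-07: φ = -2.71056°, λ = +167.87472°
GNSS-43→TG5: c = 0.041223 rad, d = 262.80 km
TG5→STA-07: c = 0.177644 rad, d = 1132.48 km
Total = 262.80 + 1132.48 = 1395.28 km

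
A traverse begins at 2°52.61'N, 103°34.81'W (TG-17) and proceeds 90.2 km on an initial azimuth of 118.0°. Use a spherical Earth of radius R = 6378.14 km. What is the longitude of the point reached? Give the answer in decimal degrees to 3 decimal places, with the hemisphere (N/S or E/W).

102.864°W

TG-17: φ = +2.87683°, λ = -103.58017°
δ = d/R = 90.2/6378.14 = 0.014142 rad
φ₂ = arcsin(sin φ₁ cos δ + cos φ₁ sin δ cos θ)
   = arcsin(0.05019·0.99990 + 0.99874·0.01414·-0.46947) = 2.49622°
λ₂ = λ₁ + atan2(sin θ sin δ cos φ₁, cos δ − sin φ₁ sin φ₂) = -102.86406°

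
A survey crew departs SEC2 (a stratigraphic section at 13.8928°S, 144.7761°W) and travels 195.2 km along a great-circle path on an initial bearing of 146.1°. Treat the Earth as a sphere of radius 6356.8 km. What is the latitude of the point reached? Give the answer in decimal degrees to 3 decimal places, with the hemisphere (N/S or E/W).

δ = d/R = 195.2/6356.8 = 0.030707 rad
φ₂ = arcsin(sin φ₁ cos δ + cos φ₁ sin δ cos θ)
   = arcsin(-0.24011·0.99953 + 0.97075·0.03070·-0.83001) = -15.35096°
λ₂ = λ₁ + atan2(sin θ sin δ cos φ₁, cos δ − sin φ₁ sin φ₂) = -143.75861°

15.351°S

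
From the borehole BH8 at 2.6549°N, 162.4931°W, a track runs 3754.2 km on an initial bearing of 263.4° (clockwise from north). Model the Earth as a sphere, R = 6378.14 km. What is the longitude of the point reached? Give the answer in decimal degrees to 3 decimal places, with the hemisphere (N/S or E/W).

164.023°E

δ = d/R = 3754.2/6378.14 = 0.588604 rad
φ₂ = arcsin(sin φ₁ cos δ + cos φ₁ sin δ cos θ)
   = arcsin(0.04632·0.83172 + 0.99893·0.55520·-0.11494) = -1.44512°
λ₂ = λ₁ + atan2(sin θ sin δ cos φ₁, cos δ − sin φ₁ sin φ₂) = 164.02341°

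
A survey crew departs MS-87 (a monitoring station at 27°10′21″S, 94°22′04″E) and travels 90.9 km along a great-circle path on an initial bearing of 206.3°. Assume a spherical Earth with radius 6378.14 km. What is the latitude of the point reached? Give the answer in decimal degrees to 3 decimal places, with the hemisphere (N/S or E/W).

27.904°S

MS-87: φ = -27.17250°, λ = +94.36778°
δ = d/R = 90.9/6378.14 = 0.014252 rad
φ₂ = arcsin(sin φ₁ cos δ + cos φ₁ sin δ cos θ)
   = arcsin(-0.45667·0.99990 + 0.88964·0.01425·-0.89649) = -27.90395°
λ₂ = λ₁ + atan2(sin θ sin δ cos φ₁, cos δ − sin φ₁ sin φ₂) = 93.95839°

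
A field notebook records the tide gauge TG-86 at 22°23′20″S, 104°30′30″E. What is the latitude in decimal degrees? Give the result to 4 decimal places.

22.3889°S

22° + 23′/60 + 20″/3600 = 22 + 0.38333 + 0.00556 = 22.3889°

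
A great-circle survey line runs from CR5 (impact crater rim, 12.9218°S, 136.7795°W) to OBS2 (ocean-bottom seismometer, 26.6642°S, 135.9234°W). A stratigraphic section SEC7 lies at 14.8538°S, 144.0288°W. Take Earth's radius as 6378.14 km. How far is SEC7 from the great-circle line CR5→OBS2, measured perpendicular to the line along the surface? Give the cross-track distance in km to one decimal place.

δ₁₃ = central angle CR5→SEC7 = 0.127359 rad  (haversine)
θ₁₃ = bearing CR5→SEC7 = 253.798°,  θ₁₂ = bearing CR5→OBS2 = 176.783°
dₓₜ = R·arcsin(sin δ₁₃ · sin(θ₁₃ − θ₁₂)) = 6378.14·arcsin(0.12701·sin(77.014°)) = 791.430 km
|dₓₜ| = 791.430 km

791.4 km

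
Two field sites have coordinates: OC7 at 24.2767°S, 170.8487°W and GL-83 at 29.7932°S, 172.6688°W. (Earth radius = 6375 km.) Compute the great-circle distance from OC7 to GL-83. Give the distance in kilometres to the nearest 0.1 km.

Δφ = -5.5165°,  Δλ = -1.8201°
a = sin²(Δφ/2) + cos φ₁ cos φ₂ sin²(Δλ/2) = 0.002515
c = 2·arcsin(√a) = 0.100347 rad = 5.7495°
d = R·c = 6375 × 0.100347 = 639.7 km

639.7 km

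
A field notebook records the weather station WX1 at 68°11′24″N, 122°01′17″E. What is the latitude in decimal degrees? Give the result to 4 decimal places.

68.1900°N

68° + 11′/60 + 24″/3600 = 68 + 0.18333 + 0.00667 = 68.1900°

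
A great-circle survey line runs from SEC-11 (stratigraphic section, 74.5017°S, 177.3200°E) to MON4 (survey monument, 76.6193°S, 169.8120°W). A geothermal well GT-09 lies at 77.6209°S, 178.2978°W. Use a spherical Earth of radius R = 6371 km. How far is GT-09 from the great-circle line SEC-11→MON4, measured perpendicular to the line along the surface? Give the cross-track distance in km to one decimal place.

δ₁₃ = central angle SEC-11→GT-09 = 0.057436 rad  (haversine)
θ₁₃ = bearing SEC-11→GT-09 = 163.420°,  θ₁₂ = bearing SEC-11→MON4 = 129.544°
dₓₜ = R·arcsin(sin δ₁₃ · sin(θ₁₃ − θ₁₂)) = 6371·arcsin(0.05740·sin(33.876°)) = 203.888 km
|dₓₜ| = 203.888 km

203.9 km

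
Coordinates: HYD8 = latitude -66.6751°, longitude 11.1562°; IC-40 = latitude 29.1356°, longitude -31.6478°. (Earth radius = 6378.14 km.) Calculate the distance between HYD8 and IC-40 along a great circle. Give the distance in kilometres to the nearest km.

Δφ = 95.8107°,  Δλ = -42.8040°
a = sin²(Δφ/2) + cos φ₁ cos φ₂ sin²(Δλ/2) = 0.596673
c = 2·arcsin(√a) = 1.765369 rad = 101.1482°
d = R·c = 6378.14 × 1.765369 = 11259.8 km

11260 km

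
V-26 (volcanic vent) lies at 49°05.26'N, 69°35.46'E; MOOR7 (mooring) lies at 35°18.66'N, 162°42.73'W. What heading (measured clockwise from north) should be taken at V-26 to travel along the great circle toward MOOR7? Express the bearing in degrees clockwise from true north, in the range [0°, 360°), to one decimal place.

40.5°

V-26: φ = +49.08767°, λ = +69.59100°
MOOR7: φ = +35.31100°, λ = -162.71217°
Δλ = 127.6968°
y = sin Δλ · cos φ₂ = 0.645687
x = cos φ₁ sin φ₂ − sin φ₁ cos φ₂ cos Δλ = 0.755634
θ = atan2(y, x) = 40.5138° → 40.5138° (mod 360°)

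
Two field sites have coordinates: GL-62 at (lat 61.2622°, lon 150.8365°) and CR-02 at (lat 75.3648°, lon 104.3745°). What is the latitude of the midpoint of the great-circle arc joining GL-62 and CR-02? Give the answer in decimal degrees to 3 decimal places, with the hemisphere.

Bx = cos φ₂ cos Δλ = 0.174044,  By = cos φ₂ sin Δλ = -0.183160
φₘ = atan2(sin φ₁ + sin φ₂, √((cos φ₁ + Bx)² + By²)) = 69.76231°
λₘ = λ₁ + atan2(By, cos φ₁ + Bx) = 135.21019°

69.762°N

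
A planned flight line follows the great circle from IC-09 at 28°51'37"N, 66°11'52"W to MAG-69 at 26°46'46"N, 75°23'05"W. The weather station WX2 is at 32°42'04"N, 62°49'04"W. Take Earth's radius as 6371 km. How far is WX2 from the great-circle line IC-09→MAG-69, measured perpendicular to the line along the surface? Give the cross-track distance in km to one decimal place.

355.0 km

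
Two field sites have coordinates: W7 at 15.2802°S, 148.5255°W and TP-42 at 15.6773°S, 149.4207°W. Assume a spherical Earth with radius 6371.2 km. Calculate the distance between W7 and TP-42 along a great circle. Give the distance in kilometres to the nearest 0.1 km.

Δφ = -0.3971°,  Δλ = -0.8952°
a = sin²(Δφ/2) + cos φ₁ cos φ₂ sin²(Δλ/2) = 0.000069
c = 2·arcsin(√a) = 0.016576 rad = 0.9497°
d = R·c = 6371.2 × 0.016576 = 105.6 km

105.6 km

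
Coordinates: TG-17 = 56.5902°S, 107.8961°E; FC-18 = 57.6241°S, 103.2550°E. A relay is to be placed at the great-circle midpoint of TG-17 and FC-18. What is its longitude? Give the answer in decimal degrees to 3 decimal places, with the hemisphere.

105.608°E

Bx = cos φ₂ cos Δλ = 0.533716,  By = cos φ₂ sin Δλ = -0.043327
φₘ = atan2(sin φ₁ + sin φ₂, √((cos φ₁ + Bx)² + By²)) = -57.12858°
λₘ = λ₁ + atan2(By, cos φ₁ + Bx) = 105.60794°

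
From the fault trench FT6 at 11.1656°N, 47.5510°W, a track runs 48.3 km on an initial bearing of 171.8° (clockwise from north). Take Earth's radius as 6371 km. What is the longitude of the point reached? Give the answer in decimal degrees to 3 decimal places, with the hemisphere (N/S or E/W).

δ = d/R = 48.3/6371 = 0.007581 rad
φ₂ = arcsin(sin φ₁ cos δ + cos φ₁ sin δ cos θ)
   = arcsin(0.19365·0.99997 + 0.98107·0.00758·-0.98978) = 10.73566°
λ₂ = λ₁ + atan2(sin θ sin δ cos φ₁, cos δ − sin φ₁ sin φ₂) = -47.48794°

47.488°W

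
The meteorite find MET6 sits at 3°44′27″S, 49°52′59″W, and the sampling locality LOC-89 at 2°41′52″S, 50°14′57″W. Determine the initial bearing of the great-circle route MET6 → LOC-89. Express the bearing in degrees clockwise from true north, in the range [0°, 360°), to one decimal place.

340.7°

MET6: φ = -3.74083°, λ = -49.88306°
LOC-89: φ = -2.69778°, λ = -50.24917°
Δλ = -0.3661°
y = sin Δλ · cos φ₂ = -0.006383
x = cos φ₁ sin φ₂ − sin φ₁ cos φ₂ cos Δλ = 0.018202
θ = atan2(y, x) = -19.3233° → 340.6767° (mod 360°)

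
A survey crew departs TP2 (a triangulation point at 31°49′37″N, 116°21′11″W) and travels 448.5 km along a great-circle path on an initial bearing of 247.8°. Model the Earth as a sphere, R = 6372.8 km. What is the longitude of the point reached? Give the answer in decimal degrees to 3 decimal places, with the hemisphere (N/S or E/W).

TP2: φ = +31.82694°, λ = -116.35306°
δ = d/R = 448.5/6372.8 = 0.070377 rad
φ₂ = arcsin(sin φ₁ cos δ + cos φ₁ sin δ cos θ)
   = arcsin(0.52736·0.99752 + 0.84964·0.07032·-0.37784) = 30.23020°
λ₂ = λ₁ + atan2(sin θ sin δ cos φ₁, cos δ − sin φ₁ sin φ₂) = -120.67461°

120.675°W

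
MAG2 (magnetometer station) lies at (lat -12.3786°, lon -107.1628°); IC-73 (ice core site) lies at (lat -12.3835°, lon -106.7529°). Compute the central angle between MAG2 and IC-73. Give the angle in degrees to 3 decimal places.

0.400°

Δφ = -0.0049°,  Δλ = 0.4099°
a = sin²(Δφ/2) + cos φ₁ cos φ₂ sin²(Δλ/2) = 0.000012
c = 2·arcsin(√a) = 0.006988 rad = 0.4004°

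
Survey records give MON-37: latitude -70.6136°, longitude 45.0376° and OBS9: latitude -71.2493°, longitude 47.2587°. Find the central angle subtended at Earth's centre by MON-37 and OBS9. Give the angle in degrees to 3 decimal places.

Δφ = -0.6357°,  Δλ = 2.2211°
a = sin²(Δφ/2) + cos φ₁ cos φ₂ sin²(Δλ/2) = 0.000071
c = 2·arcsin(√a) = 0.016835 rad = 0.9646°

0.965°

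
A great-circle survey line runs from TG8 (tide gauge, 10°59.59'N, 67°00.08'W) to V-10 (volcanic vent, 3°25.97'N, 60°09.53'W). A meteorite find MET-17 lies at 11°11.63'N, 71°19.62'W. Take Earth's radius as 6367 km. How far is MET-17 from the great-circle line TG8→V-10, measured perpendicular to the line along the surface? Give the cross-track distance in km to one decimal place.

TG8: φ = +10.99317°, λ = -67.00133°
V-10: φ = +3.43283°, λ = -60.15883°
MET-17: φ = +11.19383°, λ = -71.32700°
δ₁₃ = central angle TG8→MET-17 = 0.074168 rad  (haversine)
θ₁₃ = bearing TG8→MET-17 = 273.122°,  θ₁₂ = bearing TG8→V-10 = 137.594°
dₓₜ = R·arcsin(sin δ₁₃ · sin(θ₁₃ − θ₁₂)) = 6367·arcsin(0.07410·sin(135.528°)) = 330.674 km
|dₓₜ| = 330.674 km

330.7 km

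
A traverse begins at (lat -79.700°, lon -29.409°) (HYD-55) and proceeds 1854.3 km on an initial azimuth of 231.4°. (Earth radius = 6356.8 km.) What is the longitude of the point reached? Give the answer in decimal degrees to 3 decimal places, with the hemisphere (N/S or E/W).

120.754°W

δ = d/R = 1854.3/6356.8 = 0.291703 rad
φ₂ = arcsin(sin φ₁ cos δ + cos φ₁ sin δ cos θ)
   = arcsin(-0.98389·0.95776 + 0.17880·0.28758·-0.62388) = -77.00801°
λ₂ = λ₁ + atan2(sin θ sin δ cos φ₁, cos δ − sin φ₁ sin φ₂) = -120.75419°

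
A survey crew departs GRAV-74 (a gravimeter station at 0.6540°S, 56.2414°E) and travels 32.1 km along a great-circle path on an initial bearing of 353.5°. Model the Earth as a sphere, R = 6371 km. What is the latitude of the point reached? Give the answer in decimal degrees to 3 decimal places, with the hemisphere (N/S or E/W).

δ = d/R = 32.1/6371 = 0.005038 rad
φ₂ = arcsin(sin φ₁ cos δ + cos φ₁ sin δ cos θ)
   = arcsin(-0.01141·0.99999 + 0.99993·0.00504·0.99357) = -0.36717°
λ₂ = λ₁ + atan2(sin θ sin δ cos φ₁, cos δ − sin φ₁ sin φ₂) = 56.20872°

0.367°S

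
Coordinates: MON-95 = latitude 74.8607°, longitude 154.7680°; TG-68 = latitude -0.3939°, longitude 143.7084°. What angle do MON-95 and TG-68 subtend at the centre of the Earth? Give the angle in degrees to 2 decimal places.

Δφ = -75.2546°,  Δλ = -11.0596°
a = sin²(Δφ/2) + cos φ₁ cos φ₂ sin²(Δλ/2) = 0.375163
c = 2·arcsin(√a) = 1.318453 rad = 75.5418°

75.54°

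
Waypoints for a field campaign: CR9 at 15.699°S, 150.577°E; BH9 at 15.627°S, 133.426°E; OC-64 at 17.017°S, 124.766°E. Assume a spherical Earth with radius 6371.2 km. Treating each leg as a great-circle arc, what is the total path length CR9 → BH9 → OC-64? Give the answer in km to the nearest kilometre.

CR9→BH9: c = 0.288149 rad, d = 1835.86 km
BH9→OC-64: c = 0.147054 rad, d = 936.91 km
Total = 1835.86 + 936.91 = 2772.76 km

2773 km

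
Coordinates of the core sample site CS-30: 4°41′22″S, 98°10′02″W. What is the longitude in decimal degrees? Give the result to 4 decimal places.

98° + 10′/60 + 2″/3600 = 98 + 0.16667 + 0.00056 = 98.1672°

98.1672°W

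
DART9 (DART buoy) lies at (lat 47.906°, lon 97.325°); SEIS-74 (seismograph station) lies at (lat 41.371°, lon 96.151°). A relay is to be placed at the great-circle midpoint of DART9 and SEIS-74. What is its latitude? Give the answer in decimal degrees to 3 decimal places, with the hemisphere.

Bx = cos φ₂ cos Δλ = 0.750288,  By = cos φ₂ sin Δλ = -0.015376
φₘ = atan2(sin φ₁ + sin φ₂, √((cos φ₁ + Bx)² + By²)) = 44.64000°
λₘ = λ₁ + atan2(By, cos φ₁ + Bx) = 96.70491°

44.640°N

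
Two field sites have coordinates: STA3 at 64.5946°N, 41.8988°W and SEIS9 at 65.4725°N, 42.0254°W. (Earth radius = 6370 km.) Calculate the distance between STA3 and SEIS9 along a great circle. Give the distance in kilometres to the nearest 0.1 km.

97.8 km

Δφ = 0.8779°,  Δλ = -0.1266°
a = sin²(Δφ/2) + cos φ₁ cos φ₂ sin²(Δλ/2) = 0.000059
c = 2·arcsin(√a) = 0.015351 rad = 0.8795°
d = R·c = 6370 × 0.015351 = 97.8 km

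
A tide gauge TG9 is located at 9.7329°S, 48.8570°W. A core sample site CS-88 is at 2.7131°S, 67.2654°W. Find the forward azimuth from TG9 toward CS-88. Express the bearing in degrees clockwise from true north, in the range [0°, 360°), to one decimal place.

Δλ = -18.4084°
y = sin Δλ · cos φ₂ = -0.315434
x = cos φ₁ sin φ₂ − sin φ₁ cos φ₂ cos Δλ = 0.113571
θ = atan2(y, x) = -70.1987° → 289.8013° (mod 360°)

289.8°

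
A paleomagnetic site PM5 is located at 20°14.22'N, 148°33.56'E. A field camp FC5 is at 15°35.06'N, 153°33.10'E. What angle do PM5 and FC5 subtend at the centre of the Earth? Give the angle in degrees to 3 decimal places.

PM5: φ = +20.23700°, λ = +148.55933°
FC5: φ = +15.58433°, λ = +153.55167°
Δφ = -4.6527°,  Δλ = 4.9923°
a = sin²(Δφ/2) + cos φ₁ cos φ₂ sin²(Δλ/2) = 0.003362
c = 2·arcsin(√a) = 0.116029 rad = 6.6480°

6.648°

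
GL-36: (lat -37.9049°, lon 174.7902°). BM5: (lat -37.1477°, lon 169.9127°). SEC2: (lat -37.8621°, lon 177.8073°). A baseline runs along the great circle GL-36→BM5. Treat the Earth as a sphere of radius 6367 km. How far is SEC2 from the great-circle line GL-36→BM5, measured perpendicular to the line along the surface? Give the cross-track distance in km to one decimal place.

δ₁₃ = central angle GL-36→SEC2 = 0.041566 rad  (haversine)
θ₁₃ = bearing GL-36→SEC2 = 89.897°,  θ₁₂ = bearing GL-36→BM5 = 279.583°
dₓₜ = R·arcsin(sin δ₁₃ · sin(θ₁₃ − θ₁₂)) = 6367·arcsin(0.04155·sin(-189.686°)) = 44.514 km
|dₓₜ| = 44.514 km

44.5 km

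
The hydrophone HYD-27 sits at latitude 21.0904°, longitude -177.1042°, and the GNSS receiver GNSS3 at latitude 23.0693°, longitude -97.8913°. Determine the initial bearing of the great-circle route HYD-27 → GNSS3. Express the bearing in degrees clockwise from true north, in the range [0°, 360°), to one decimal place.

Δλ = 79.2129°
y = sin Δλ · cos φ₂ = 0.903774
x = cos φ₁ sin φ₂ − sin φ₁ cos φ₂ cos Δλ = 0.303634
θ = atan2(y, x) = 71.4296° → 71.4296° (mod 360°)

71.4°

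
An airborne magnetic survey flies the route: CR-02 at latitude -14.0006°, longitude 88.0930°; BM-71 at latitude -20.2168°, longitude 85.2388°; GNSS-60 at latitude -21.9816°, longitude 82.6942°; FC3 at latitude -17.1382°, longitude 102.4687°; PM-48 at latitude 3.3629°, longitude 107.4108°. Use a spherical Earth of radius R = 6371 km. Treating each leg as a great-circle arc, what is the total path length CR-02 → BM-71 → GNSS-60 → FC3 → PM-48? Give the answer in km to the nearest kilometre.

5566 km

CR-02→BM-71: c = 0.118468 rad, d = 754.76 km
BM-71→GNSS-60: c = 0.051627 rad, d = 328.91 km
GNSS-60→FC3: c = 0.335714 rad, d = 2138.83 km
FC3→PM-48: c = 0.367805 rad, d = 2343.28 km
Total = 754.76 + 328.91 + 2138.83 + 2343.28 = 5565.79 km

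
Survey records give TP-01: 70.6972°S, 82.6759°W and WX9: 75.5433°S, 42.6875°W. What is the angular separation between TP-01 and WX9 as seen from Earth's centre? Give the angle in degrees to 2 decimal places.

Δφ = -4.8461°,  Δλ = 39.9884°
a = sin²(Δφ/2) + cos φ₁ cos φ₂ sin²(Δλ/2) = 0.011435
c = 2·arcsin(√a) = 0.214283 rad = 12.2775°

12.28°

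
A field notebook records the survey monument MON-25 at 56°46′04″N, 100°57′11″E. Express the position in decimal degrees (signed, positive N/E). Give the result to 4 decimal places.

lat: 56.7678° N → +56.7678°
lon: 100.9531° E → +100.9531°

+56.7678°, +100.9531°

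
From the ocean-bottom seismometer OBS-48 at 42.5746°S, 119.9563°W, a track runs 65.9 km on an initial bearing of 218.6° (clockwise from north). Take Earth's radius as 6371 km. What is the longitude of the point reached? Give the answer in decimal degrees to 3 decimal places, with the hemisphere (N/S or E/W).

120.462°W

δ = d/R = 65.9/6371 = 0.010344 rad
φ₂ = arcsin(sin φ₁ cos δ + cos φ₁ sin δ cos θ)
   = arcsin(-0.67655·0.99995 + 0.73640·0.01034·-0.78152) = -43.03666°
λ₂ = λ₁ + atan2(sin θ sin δ cos φ₁, cos δ − sin φ₁ sin φ₂) = -120.46216°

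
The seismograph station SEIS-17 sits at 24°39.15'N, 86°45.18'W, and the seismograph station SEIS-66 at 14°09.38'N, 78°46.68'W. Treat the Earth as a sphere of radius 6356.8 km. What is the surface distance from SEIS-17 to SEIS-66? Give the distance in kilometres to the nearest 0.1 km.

1431.7 km

SEIS-17: φ = +24.65250°, λ = -86.75300°
SEIS-66: φ = +14.15633°, λ = -78.77800°
Δφ = -10.4962°,  Δλ = 7.9750°
a = sin²(Δφ/2) + cos φ₁ cos φ₂ sin²(Δλ/2) = 0.012628
c = 2·arcsin(√a) = 0.225223 rad = 12.9044°
d = R·c = 6356.8 × 0.225223 = 1431.7 km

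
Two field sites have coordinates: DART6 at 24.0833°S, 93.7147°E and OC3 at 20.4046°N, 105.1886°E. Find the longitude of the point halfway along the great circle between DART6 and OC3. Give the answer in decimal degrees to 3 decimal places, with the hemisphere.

Bx = cos φ₂ cos Δλ = 0.918523,  By = cos φ₂ sin Δλ = 0.186440
φₘ = atan2(sin φ₁ + sin φ₂, √((cos φ₁ + Bx)² + By²)) = -1.84860°
λₘ = λ₁ + atan2(By, cos φ₁ + Bx) = 99.52725°

99.527°E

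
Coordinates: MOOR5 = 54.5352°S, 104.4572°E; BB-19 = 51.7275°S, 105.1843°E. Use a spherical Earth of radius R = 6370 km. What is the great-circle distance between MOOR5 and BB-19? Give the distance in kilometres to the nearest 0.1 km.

315.9 km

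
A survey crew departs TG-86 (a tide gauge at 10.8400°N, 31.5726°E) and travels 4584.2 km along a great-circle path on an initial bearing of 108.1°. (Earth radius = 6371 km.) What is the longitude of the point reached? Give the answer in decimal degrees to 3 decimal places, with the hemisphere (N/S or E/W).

70.442°E

δ = d/R = 4584.2/6371 = 0.719542 rad
φ₂ = arcsin(sin φ₁ cos δ + cos φ₁ sin δ cos θ)
   = arcsin(0.18807·0.75211 + 0.98216·0.65904·-0.31068) = -3.41961°
λ₂ = λ₁ + atan2(sin θ sin δ cos φ₁, cos δ − sin φ₁ sin φ₂) = 70.44185°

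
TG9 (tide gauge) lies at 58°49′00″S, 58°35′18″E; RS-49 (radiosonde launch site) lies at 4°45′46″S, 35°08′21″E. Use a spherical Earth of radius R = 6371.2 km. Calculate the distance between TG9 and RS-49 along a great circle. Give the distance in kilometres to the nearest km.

6340 km

TG9: φ = -58.81667°, λ = +58.58833°
RS-49: φ = -4.76278°, λ = +35.13917°
Δφ = 54.0539°,  Δλ = -23.4492°
a = sin²(Δφ/2) + cos φ₁ cos φ₂ sin²(Δλ/2) = 0.227795
c = 2·arcsin(√a) = 0.995110 rad = 57.0156°
d = R·c = 6371.2 × 0.995110 = 6340.0 km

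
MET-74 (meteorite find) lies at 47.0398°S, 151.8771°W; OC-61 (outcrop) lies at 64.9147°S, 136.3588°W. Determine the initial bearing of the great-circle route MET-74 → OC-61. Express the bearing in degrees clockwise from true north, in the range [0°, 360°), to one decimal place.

160.4°

Δλ = 15.5183°
y = sin Δλ · cos φ₂ = 0.113431
x = cos φ₁ sin φ₂ − sin φ₁ cos φ₂ cos Δλ = -0.318251
θ = atan2(y, x) = 160.3829° → 160.3829° (mod 360°)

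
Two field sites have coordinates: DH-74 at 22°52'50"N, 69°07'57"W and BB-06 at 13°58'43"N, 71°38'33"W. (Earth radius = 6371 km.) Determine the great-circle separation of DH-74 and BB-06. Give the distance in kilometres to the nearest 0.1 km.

DH-74: φ = +22.88056°, λ = -69.13250°
BB-06: φ = +13.97861°, λ = -71.64250°
Δφ = -8.9019°,  Δλ = -2.5100°
a = sin²(Δφ/2) + cos φ₁ cos φ₂ sin²(Δλ/2) = 0.006452
c = 2·arcsin(√a) = 0.160816 rad = 9.2141°
d = R·c = 6371 × 0.160816 = 1024.6 km

1024.6 km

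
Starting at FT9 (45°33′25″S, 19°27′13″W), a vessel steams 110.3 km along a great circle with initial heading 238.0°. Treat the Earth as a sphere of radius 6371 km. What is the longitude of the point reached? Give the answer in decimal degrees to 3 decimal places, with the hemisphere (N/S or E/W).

FT9: φ = -45.55694°, λ = -19.45361°
δ = d/R = 110.3/6371 = 0.017313 rad
φ₂ = arcsin(sin φ₁ cos δ + cos φ₁ sin δ cos θ)
   = arcsin(-0.71395·0.99985 + 0.70020·0.01731·-0.52992) = -46.07622°
λ₂ = λ₁ + atan2(sin θ sin δ cos φ₁, cos δ − sin φ₁ sin φ₂) = -20.66630°

20.666°W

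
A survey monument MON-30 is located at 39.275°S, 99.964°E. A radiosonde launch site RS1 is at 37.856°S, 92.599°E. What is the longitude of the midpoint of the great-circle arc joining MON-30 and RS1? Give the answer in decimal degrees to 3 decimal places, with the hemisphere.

Bx = cos φ₂ cos Δλ = 0.783041,  By = cos φ₂ sin Δλ = -0.101213
φₘ = atan2(sin φ₁ + sin φ₂, √((cos φ₁ + Bx)² + By²)) = -38.62323°
λₘ = λ₁ + atan2(By, cos φ₁ + Bx) = 96.24509°

96.245°E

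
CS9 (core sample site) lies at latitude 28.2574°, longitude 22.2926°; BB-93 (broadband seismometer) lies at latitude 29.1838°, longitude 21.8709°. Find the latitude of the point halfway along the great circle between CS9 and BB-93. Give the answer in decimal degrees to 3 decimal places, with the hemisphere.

Bx = cos φ₂ cos Δλ = 0.873036,  By = cos φ₂ sin Δλ = -0.006426
φₘ = atan2(sin φ₁ + sin φ₂, √((cos φ₁ + Bx)² + By²)) = 28.72076°
λₘ = λ₁ + atan2(By, cos φ₁ + Bx) = 22.08268°

28.721°N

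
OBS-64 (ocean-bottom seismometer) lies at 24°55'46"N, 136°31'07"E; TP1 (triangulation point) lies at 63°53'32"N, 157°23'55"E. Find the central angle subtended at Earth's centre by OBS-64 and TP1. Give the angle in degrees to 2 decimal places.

OBS-64: φ = +24.92944°, λ = +136.51861°
TP1: φ = +63.89222°, λ = +157.39861°
Δφ = 38.9628°,  Δλ = 20.8800°
a = sin²(Δφ/2) + cos φ₁ cos φ₂ sin²(Δλ/2) = 0.124326
c = 2·arcsin(√a) = 0.720694 rad = 41.2927°

41.29°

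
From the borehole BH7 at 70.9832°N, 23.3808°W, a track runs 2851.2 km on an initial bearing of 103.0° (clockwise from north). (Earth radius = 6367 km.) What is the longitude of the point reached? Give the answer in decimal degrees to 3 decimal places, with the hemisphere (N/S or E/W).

24.178°E

δ = d/R = 2851.2/6367 = 0.447809 rad
φ₂ = arcsin(sin φ₁ cos δ + cos φ₁ sin δ cos θ)
   = arcsin(0.94542·0.90140 + 0.32585·0.43299·-0.22495) = 55.13131°
λ₂ = λ₁ + atan2(sin θ sin δ cos φ₁, cos δ − sin φ₁ sin φ₂) = 24.17774°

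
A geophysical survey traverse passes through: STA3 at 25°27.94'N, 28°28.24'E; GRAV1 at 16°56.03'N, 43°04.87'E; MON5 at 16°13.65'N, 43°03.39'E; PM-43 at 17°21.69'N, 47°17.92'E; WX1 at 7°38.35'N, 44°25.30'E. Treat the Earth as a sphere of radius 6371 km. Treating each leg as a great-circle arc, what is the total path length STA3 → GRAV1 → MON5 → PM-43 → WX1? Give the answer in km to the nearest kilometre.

STA3: φ = +25.46567°, λ = +28.47067°
GRAV1: φ = +16.93383°, λ = +43.08117°
MON5: φ = +16.22750°, λ = +43.05650°
PM-43: φ = +17.36150°, λ = +47.29867°
WX1: φ = +7.63917°, λ = +44.42167°
STA3→GRAV1: c = 0.280185 rad, d = 1785.06 km
GRAV1→MON5: c = 0.012335 rad, d = 78.58 km
MON5→PM-43: c = 0.073590 rad, d = 468.84 km
PM-43→WX1: c = 0.176607 rad, d = 1125.17 km
Total = 1785.06 + 78.58 + 468.84 + 1125.17 = 3457.66 km

3458 km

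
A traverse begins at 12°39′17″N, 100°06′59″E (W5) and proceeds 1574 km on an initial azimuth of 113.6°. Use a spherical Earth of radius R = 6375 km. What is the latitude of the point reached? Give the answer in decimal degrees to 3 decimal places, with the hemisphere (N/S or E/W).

6.717°N

W5: φ = +12.65472°, λ = +100.11639°
δ = d/R = 1574/6375 = 0.246902 rad
φ₂ = arcsin(sin φ₁ cos δ + cos φ₁ sin δ cos θ)
   = arcsin(0.21908·0.96967 + 0.97571·0.24440·-0.40035) = 6.71685°
λ₂ = λ₁ + atan2(sin θ sin δ cos φ₁, cos δ − sin φ₁ sin φ₂) = 113.14913°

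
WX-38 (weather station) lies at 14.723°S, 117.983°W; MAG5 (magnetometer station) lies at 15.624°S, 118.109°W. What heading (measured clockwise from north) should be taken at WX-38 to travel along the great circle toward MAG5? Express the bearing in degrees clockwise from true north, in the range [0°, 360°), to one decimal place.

187.7°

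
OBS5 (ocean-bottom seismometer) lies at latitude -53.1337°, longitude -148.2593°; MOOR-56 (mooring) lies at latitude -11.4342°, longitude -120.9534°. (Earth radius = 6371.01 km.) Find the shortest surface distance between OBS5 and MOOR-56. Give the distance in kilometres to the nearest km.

5234 km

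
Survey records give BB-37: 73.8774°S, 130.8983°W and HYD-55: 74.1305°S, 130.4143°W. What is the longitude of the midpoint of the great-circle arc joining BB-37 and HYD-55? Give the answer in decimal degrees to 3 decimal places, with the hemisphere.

130.658°W

Bx = cos φ₂ cos Δλ = 0.273437,  By = cos φ₂ sin Δλ = 0.002310
φₘ = atan2(sin φ₁ + sin φ₂, √((cos φ₁ + Bx)² + By²)) = -74.00409°
λₘ = λ₁ + atan2(By, cos φ₁ + Bx) = -130.65816°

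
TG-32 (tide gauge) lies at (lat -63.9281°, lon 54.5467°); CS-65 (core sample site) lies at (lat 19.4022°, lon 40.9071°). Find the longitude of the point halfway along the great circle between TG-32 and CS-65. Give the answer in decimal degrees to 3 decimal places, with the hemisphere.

45.232°E

Bx = cos φ₂ cos Δλ = 0.916610,  By = cos φ₂ sin Δλ = -0.222422
φₘ = atan2(sin φ₁ + sin φ₂, √((cos φ₁ + Bx)² + By²)) = -22.38682°
λₘ = λ₁ + atan2(By, cos φ₁ + Bx) = 45.23227°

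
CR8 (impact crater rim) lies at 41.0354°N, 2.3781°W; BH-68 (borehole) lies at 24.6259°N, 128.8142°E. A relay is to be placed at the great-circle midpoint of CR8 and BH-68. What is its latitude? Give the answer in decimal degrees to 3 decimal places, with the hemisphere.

56.828°N

Bx = cos φ₂ cos Δλ = -0.598688,  By = cos φ₂ sin Δλ = 0.684062
φₘ = atan2(sin φ₁ + sin φ₂, √((cos φ₁ + Bx)² + By²)) = 56.82822°
λₘ = λ₁ + atan2(By, cos φ₁ + Bx) = 74.80591°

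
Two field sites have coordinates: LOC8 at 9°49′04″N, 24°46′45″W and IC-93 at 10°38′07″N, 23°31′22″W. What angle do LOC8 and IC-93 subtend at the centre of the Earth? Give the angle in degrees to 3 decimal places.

1.482°

LOC8: φ = +9.81778°, λ = -24.77917°
IC-93: φ = +10.63528°, λ = -23.52278°
Δφ = 0.8175°,  Δλ = 1.2564°
a = sin²(Δφ/2) + cos φ₁ cos φ₂ sin²(Δλ/2) = 0.000167
c = 2·arcsin(√a) = 0.025870 rad = 1.4822°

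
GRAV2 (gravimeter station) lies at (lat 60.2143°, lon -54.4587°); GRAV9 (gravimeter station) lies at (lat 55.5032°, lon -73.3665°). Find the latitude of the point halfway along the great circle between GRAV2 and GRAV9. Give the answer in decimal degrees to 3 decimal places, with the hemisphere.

58.209°N

Bx = cos φ₂ cos Δλ = 0.535800,  By = cos φ₂ sin Δλ = -0.183527
φₘ = atan2(sin φ₁ + sin φ₂, √((cos φ₁ + Bx)² + By²)) = 58.20913°
λₘ = λ₁ + atan2(By, cos φ₁ + Bx) = -64.53721°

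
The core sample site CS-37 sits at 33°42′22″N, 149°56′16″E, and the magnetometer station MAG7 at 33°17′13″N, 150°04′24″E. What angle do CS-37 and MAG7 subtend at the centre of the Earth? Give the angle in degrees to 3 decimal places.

CS-37: φ = +33.70611°, λ = +149.93778°
MAG7: φ = +33.28694°, λ = +150.07333°
Δφ = -0.4192°,  Δλ = 0.1356°
a = sin²(Δφ/2) + cos φ₁ cos φ₂ sin²(Δλ/2) = 0.000014
c = 2·arcsin(√a) = 0.007577 rad = 0.4341°

0.434°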